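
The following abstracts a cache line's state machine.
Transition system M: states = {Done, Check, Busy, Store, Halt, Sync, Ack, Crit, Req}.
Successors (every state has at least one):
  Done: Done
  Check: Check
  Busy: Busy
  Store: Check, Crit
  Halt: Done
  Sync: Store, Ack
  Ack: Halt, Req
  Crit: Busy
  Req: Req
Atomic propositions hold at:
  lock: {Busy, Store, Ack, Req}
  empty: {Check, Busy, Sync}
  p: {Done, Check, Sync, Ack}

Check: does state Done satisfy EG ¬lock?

Yes

Sat(¬lock) = {Done, Check, Halt, Sync, Crit}
EG ¬lock: greatest fixpoint, start Z0 = {Done, Check, Halt, Sync, Crit}, keep only states in Sat with some successor in Z. Z1 = {Done, Check, Halt}; fixed.
Sat(EG ¬lock) = {Done, Check, Halt}
Done ∈ Sat(EG ¬lock) = {Done, Check, Halt}, so the formula holds at Done.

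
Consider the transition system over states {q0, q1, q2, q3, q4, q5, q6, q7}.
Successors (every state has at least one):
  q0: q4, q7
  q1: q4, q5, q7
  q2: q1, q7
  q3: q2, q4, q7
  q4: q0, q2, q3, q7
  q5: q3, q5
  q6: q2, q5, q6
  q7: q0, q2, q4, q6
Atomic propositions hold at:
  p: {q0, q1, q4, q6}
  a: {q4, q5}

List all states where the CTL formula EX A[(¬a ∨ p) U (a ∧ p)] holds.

Sat(¬a) = {q0, q1, q2, q3, q6, q7}
Sat(¬a ∨ p) = {q0, q1, q2, q3, q4, q6, q7}
Sat(a ∧ p) = {q4}
A[(¬a ∨ p) U (a ∧ p)]: least fixpoint, start Z0 = Sat((a ∧ p)) = {q4}, add states in Sat(¬a ∨ p) with every successor in Z. Already a fixed point.
Sat(A[(¬a ∨ p) U (a ∧ p)]) = {q4}
Sat(EX A[(¬a ∨ p) U (a ∧ p)]) = {s : some successor in {q4}} = {q0, q1, q3, q7}

{q0, q1, q3, q7}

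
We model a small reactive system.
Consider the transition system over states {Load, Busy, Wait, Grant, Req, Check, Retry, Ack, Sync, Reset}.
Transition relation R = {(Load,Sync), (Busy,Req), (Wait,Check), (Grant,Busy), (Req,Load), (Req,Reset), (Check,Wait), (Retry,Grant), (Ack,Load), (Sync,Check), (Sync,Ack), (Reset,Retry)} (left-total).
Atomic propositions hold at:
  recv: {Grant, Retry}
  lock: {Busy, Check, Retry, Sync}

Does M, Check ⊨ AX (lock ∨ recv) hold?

No

Sat(lock ∨ recv) = {Busy, Grant, Check, Retry, Sync}
Sat(AX (lock ∨ recv)) = {s : every successor in {Busy, Grant, Check, Retry, Sync}} = {Load, Wait, Grant, Retry, Reset}
Check ∉ Sat(AX (lock ∨ recv)) = {Load, Wait, Grant, Retry, Reset}, so the formula does not hold at Check.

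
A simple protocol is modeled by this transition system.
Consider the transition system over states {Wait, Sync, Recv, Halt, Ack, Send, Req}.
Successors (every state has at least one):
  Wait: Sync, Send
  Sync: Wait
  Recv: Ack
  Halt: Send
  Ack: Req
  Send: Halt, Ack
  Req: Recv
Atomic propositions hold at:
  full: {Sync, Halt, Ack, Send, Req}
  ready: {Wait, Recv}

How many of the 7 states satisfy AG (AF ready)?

AF ready: least fixpoint, start Z0 = {Wait, Recv}, add states with every successor in Z. Z1 = {Wait, Sync, Recv, Req}; Z2 = {Wait, Sync, Recv, Ack, Req}; fixed.
Sat(AF ready) = {Wait, Sync, Recv, Ack, Req}
AG (AF ready): greatest fixpoint, start Z0 = {Wait, Sync, Recv, Ack, Req}, keep only states in Sat with every successor in Z. Z1 = {Sync, Recv, Ack, Req}; Z2 = {Recv, Ack, Req}; fixed.
Sat(AG (AF ready)) = {Recv, Ack, Req}
|Sat(AG (AF ready))| = |{Recv, Ack, Req}| = 3.

3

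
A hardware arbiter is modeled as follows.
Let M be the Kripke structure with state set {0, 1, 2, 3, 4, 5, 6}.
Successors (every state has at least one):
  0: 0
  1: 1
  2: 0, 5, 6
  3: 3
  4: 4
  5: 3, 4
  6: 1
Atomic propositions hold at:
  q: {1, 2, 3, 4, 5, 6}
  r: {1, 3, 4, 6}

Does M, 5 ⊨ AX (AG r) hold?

AG r: greatest fixpoint, start Z0 = {1, 3, 4, 6}, keep only states in Sat with every successor in Z. Already a fixed point.
Sat(AG r) = {1, 3, 4, 6}
Sat(AX (AG r)) = {s : every successor in {1, 3, 4, 6}} = {1, 3, 4, 5, 6}
5 ∈ Sat(AX (AG r)) = {1, 3, 4, 5, 6}, so the formula holds at 5.

Yes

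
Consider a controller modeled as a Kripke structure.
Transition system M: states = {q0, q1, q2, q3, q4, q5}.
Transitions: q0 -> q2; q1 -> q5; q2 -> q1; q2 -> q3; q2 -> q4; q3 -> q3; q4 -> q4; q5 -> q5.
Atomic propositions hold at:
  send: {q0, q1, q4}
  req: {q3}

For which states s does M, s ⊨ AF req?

AF req: least fixpoint, start Z0 = {q3}, add states with every successor in Z. Already a fixed point.
Sat(AF req) = {q3}

{q3}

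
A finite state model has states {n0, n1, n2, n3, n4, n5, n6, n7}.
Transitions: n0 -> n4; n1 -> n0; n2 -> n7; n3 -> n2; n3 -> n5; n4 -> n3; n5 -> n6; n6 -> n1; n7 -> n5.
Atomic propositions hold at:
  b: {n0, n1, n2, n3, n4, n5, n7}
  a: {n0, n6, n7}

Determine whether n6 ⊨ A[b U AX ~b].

No

Sat(~b) = {n6}
Sat(AX ~b) = {s : every successor in {n6}} = {n5}
A[b U AX ~b]: least fixpoint, start Z0 = Sat(AX ~b) = {n5}, add states in Sat(b) with every successor in Z. Z1 = {n5, n7}; Z2 = {n2, n5, n7}; Z3 = {n2, n3, n5, n7}; Z4 = {n2, n3, n4, n5, n7}; Z5 = {n0, n2, n3, n4, n5, n7}; Z6 = {n0, n1, n2, n3, n4, n5, n7}; fixed.
Sat(A[b U AX ~b]) = {n0, n1, n2, n3, n4, n5, n7}
n6 ∉ Sat(A[b U AX ~b]) = {n0, n1, n2, n3, n4, n5, n7}, so the formula does not hold at n6.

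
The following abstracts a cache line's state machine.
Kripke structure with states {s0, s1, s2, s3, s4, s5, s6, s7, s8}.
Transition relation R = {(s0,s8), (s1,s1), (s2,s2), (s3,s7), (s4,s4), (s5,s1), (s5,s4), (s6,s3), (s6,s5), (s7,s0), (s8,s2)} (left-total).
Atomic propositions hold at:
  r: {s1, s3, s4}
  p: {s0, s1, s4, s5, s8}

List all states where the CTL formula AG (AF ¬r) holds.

Sat(¬r) = {s0, s2, s5, s6, s7, s8}
AF ¬r: least fixpoint, start Z0 = {s0, s2, s5, s6, s7, s8}, add states with every successor in Z. Z1 = {s0, s2, s3, s5, s6, s7, s8}; fixed.
Sat(AF ¬r) = {s0, s2, s3, s5, s6, s7, s8}
AG (AF ¬r): greatest fixpoint, start Z0 = {s0, s2, s3, s5, s6, s7, s8}, keep only states in Sat with every successor in Z. Z1 = {s0, s2, s3, s6, s7, s8}; Z2 = {s0, s2, s3, s7, s8}; fixed.
Sat(AG (AF ¬r)) = {s0, s2, s3, s7, s8}

{s0, s2, s3, s7, s8}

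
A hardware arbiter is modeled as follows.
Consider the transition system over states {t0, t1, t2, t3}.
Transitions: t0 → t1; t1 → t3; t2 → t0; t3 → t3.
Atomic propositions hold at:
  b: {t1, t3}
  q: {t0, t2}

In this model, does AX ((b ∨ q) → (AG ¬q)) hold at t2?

No

Sat(b ∨ q) = {t0, t1, t2, t3}
Sat(¬q) = {t1, t3}
AG ¬q: greatest fixpoint, start Z0 = {t1, t3}, keep only states in Sat with every successor in Z. Already a fixed point.
Sat(AG ¬q) = {t1, t3}
Sat((b ∨ q) → (AG ¬q)) = {t1, t3}
Sat(AX ((b ∨ q) → (AG ¬q))) = {s : every successor in {t1, t3}} = {t0, t1, t3}
t2 ∉ Sat(AX ((b ∨ q) → (AG ¬q))) = {t0, t1, t3}, so the formula does not hold at t2.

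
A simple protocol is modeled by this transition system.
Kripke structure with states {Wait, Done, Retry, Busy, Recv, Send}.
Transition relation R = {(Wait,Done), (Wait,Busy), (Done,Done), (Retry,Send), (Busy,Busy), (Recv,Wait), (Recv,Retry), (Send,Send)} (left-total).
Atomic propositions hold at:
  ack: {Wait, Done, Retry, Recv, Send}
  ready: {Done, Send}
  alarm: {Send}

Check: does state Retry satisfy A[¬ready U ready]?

Sat(¬ready) = {Wait, Retry, Busy, Recv}
A[¬ready U ready]: least fixpoint, start Z0 = Sat(ready) = {Done, Send}, add states in Sat(¬ready) with every successor in Z. Z1 = {Done, Retry, Send}; fixed.
Sat(A[¬ready U ready]) = {Done, Retry, Send}
Retry ∈ Sat(A[¬ready U ready]) = {Done, Retry, Send}, so the formula holds at Retry.

Yes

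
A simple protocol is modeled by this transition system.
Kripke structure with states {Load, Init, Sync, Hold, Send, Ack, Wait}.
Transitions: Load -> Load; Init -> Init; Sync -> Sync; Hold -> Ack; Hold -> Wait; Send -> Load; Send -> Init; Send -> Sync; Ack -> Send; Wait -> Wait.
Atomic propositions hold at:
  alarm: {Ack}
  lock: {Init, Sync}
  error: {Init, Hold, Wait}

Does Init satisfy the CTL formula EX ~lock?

Sat(~lock) = {Load, Hold, Send, Ack, Wait}
Sat(EX ~lock) = {s : some successor in {Load, Hold, Send, Ack, Wait}} = {Load, Hold, Send, Ack, Wait}
Init ∉ Sat(EX ~lock) = {Load, Hold, Send, Ack, Wait}, so the formula does not hold at Init.

No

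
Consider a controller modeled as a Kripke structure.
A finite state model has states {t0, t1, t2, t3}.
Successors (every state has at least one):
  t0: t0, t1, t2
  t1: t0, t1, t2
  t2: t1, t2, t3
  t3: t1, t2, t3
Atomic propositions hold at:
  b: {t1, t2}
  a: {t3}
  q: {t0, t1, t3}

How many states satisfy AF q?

AF q: least fixpoint, start Z0 = {t0, t1, t3}, add states with every successor in Z. Already a fixed point.
Sat(AF q) = {t0, t1, t3}
|Sat(AF q)| = |{t0, t1, t3}| = 3.

3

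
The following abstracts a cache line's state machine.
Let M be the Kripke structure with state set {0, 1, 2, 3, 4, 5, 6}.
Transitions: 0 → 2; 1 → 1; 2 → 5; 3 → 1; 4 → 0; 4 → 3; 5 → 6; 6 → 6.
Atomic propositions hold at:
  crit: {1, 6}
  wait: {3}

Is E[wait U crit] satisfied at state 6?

Yes

E[wait U crit]: least fixpoint, start Z0 = Sat(crit) = {1, 6}, add states in Sat(wait) with some successor in Z. Z1 = {1, 3, 6}; fixed.
Sat(E[wait U crit]) = {1, 3, 6}
6 ∈ Sat(E[wait U crit]) = {1, 3, 6}, so the formula holds at 6.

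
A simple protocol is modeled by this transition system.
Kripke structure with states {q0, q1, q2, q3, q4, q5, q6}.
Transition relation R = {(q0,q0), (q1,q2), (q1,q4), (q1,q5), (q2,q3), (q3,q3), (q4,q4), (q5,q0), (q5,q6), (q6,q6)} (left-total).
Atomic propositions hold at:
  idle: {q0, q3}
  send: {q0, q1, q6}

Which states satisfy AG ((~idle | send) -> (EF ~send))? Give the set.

Sat(~idle) = {q1, q2, q4, q5, q6}
Sat(~idle | send) = {q0, q1, q2, q4, q5, q6}
Sat(~send) = {q2, q3, q4, q5}
EF ~send: least fixpoint, start Z0 = {q2, q3, q4, q5}, add states with some successor in Z. Z1 = {q1, q2, q3, q4, q5}; fixed.
Sat(EF ~send) = {q1, q2, q3, q4, q5}
Sat((~idle | send) -> (EF ~send)) = {q1, q2, q3, q4, q5}
AG ((~idle | send) -> (EF ~send)): greatest fixpoint, start Z0 = {q1, q2, q3, q4, q5}, keep only states in Sat with every successor in Z. Z1 = {q1, q2, q3, q4}; Z2 = {q2, q3, q4}; fixed.
Sat(AG ((~idle | send) -> (EF ~send))) = {q2, q3, q4}

{q2, q3, q4}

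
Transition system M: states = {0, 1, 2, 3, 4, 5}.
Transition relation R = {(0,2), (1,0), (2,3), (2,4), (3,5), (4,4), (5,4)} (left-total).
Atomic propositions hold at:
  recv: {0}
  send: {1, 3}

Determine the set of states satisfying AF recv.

{0, 1}

AF recv: least fixpoint, start Z0 = {0}, add states with every successor in Z. Z1 = {0, 1}; fixed.
Sat(AF recv) = {0, 1}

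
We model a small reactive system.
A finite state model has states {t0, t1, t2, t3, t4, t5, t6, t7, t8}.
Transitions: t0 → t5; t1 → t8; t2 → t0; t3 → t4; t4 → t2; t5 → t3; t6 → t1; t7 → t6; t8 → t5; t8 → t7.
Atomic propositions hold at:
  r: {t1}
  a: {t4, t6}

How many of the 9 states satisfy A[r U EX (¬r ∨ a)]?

Sat(¬r) = {t0, t2, t3, t4, t5, t6, t7, t8}
Sat(¬r ∨ a) = {t0, t2, t3, t4, t5, t6, t7, t8}
Sat(EX (¬r ∨ a)) = {s : some successor in {t0, t2, t3, t4, t5, t6, t7, t8}} = {t0, t1, t2, t3, t4, t5, t7, t8}
A[r U EX (¬r ∨ a)]: least fixpoint, start Z0 = Sat(EX (¬r ∨ a)) = {t0, t1, t2, t3, t4, t5, t7, t8}, add states in Sat(r) with every successor in Z. Already a fixed point.
Sat(A[r U EX (¬r ∨ a)]) = {t0, t1, t2, t3, t4, t5, t7, t8}
|Sat(A[r U EX (¬r ∨ a)])| = |{t0, t1, t2, t3, t4, t5, t7, t8}| = 8.

8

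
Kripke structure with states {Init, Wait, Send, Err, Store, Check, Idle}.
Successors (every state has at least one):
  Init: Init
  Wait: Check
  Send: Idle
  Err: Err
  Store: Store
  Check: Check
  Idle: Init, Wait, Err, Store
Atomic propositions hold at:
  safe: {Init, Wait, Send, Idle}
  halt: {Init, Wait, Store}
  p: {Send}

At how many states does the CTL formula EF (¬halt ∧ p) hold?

Sat(¬halt) = {Send, Err, Check, Idle}
Sat(¬halt ∧ p) = {Send}
EF (¬halt ∧ p): least fixpoint, start Z0 = {Send}, add states with some successor in Z. Already a fixed point.
Sat(EF (¬halt ∧ p)) = {Send}
|Sat(EF (¬halt ∧ p))| = |{Send}| = 1.

1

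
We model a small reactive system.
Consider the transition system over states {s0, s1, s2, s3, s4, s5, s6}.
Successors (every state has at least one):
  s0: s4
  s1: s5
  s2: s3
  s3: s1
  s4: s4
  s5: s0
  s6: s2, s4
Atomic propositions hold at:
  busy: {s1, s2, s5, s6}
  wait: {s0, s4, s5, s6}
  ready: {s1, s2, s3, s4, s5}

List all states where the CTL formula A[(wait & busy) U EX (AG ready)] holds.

Sat(wait & busy) = {s5, s6}
AG ready: greatest fixpoint, start Z0 = {s1, s2, s3, s4, s5}, keep only states in Sat with every successor in Z. Z1 = {s1, s2, s3, s4}; Z2 = {s2, s3, s4}; Z3 = {s2, s4}; Z4 = {s4}; fixed.
Sat(AG ready) = {s4}
Sat(EX (AG ready)) = {s : some successor in {s4}} = {s0, s4, s6}
A[(wait & busy) U EX (AG ready)]: least fixpoint, start Z0 = Sat(EX (AG ready)) = {s0, s4, s6}, add states in Sat(wait & busy) with every successor in Z. Z1 = {s0, s4, s5, s6}; fixed.
Sat(A[(wait & busy) U EX (AG ready)]) = {s0, s4, s5, s6}

{s0, s4, s5, s6}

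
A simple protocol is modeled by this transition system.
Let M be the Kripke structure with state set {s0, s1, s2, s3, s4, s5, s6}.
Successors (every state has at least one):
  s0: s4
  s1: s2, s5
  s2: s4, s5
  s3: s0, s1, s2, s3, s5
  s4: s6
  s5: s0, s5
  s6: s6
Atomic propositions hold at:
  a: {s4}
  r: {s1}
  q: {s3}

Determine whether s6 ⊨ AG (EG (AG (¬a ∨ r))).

Sat(¬a) = {s0, s1, s2, s3, s5, s6}
Sat(¬a ∨ r) = {s0, s1, s2, s3, s5, s6}
AG (¬a ∨ r): greatest fixpoint, start Z0 = {s0, s1, s2, s3, s5, s6}, keep only states in Sat with every successor in Z. Z1 = {s1, s3, s5, s6}; Z2 = {s6}; fixed.
Sat(AG (¬a ∨ r)) = {s6}
EG (AG (¬a ∨ r)): greatest fixpoint, start Z0 = {s6}, keep only states in Sat with some successor in Z. Already a fixed point.
Sat(EG (AG (¬a ∨ r))) = {s6}
AG (EG (AG (¬a ∨ r))): greatest fixpoint, start Z0 = {s6}, keep only states in Sat with every successor in Z. Already a fixed point.
Sat(AG (EG (AG (¬a ∨ r)))) = {s6}
s6 ∈ Sat(AG (EG (AG (¬a ∨ r)))) = {s6}, so the formula holds at s6.

Yes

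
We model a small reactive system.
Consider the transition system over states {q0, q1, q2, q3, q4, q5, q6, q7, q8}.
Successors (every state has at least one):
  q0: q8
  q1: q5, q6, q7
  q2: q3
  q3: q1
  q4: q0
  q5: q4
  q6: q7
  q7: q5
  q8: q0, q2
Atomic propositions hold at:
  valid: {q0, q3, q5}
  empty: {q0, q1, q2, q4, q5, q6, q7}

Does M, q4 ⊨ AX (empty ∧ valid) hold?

Yes

Sat(empty ∧ valid) = {q0, q5}
Sat(AX (empty ∧ valid)) = {s : every successor in {q0, q5}} = {q4, q7}
q4 ∈ Sat(AX (empty ∧ valid)) = {q4, q7}, so the formula holds at q4.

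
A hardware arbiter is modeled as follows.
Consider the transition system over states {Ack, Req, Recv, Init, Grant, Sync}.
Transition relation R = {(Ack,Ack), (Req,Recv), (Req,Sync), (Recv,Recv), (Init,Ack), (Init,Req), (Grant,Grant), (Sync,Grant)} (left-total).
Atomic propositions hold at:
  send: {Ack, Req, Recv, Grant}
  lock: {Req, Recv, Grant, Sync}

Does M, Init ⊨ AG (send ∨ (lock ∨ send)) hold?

Sat(lock ∨ send) = {Ack, Req, Recv, Grant, Sync}
Sat(send ∨ (lock ∨ send)) = {Ack, Req, Recv, Grant, Sync}
AG (send ∨ (lock ∨ send)): greatest fixpoint, start Z0 = {Ack, Req, Recv, Grant, Sync}, keep only states in Sat with every successor in Z. Already a fixed point.
Sat(AG (send ∨ (lock ∨ send))) = {Ack, Req, Recv, Grant, Sync}
Init ∉ Sat(AG (send ∨ (lock ∨ send))) = {Ack, Req, Recv, Grant, Sync}, so the formula does not hold at Init.

No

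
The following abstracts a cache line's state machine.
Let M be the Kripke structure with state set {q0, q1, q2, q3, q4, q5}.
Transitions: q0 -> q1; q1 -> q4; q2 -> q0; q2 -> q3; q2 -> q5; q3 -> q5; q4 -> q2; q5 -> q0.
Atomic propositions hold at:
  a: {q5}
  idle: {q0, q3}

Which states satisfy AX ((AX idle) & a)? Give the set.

Sat(AX idle) = {s : every successor in {q0, q3}} = {q5}
Sat((AX idle) & a) = {q5}
Sat(AX ((AX idle) & a)) = {s : every successor in {q5}} = {q3}

{q3}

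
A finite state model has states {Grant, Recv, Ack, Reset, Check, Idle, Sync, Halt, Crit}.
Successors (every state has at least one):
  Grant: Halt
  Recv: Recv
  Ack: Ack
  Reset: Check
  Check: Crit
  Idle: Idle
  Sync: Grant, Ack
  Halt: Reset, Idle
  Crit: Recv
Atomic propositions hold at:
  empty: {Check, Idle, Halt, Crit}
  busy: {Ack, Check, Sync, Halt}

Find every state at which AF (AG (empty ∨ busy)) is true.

Sat(empty ∨ busy) = {Ack, Check, Idle, Sync, Halt, Crit}
AG (empty ∨ busy): greatest fixpoint, start Z0 = {Ack, Check, Idle, Sync, Halt, Crit}, keep only states in Sat with every successor in Z. Z1 = {Ack, Check, Idle}; Z2 = {Ack, Idle}; fixed.
Sat(AG (empty ∨ busy)) = {Ack, Idle}
AF (AG (empty ∨ busy)): least fixpoint, start Z0 = {Ack, Idle}, add states with every successor in Z. Already a fixed point.
Sat(AF (AG (empty ∨ busy))) = {Ack, Idle}

{Ack, Idle}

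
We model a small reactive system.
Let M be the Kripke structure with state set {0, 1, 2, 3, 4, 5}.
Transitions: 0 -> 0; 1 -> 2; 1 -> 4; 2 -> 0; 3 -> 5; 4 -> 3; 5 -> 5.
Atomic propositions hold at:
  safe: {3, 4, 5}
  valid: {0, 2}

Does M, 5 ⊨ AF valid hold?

AF valid: least fixpoint, start Z0 = {0, 2}, add states with every successor in Z. Already a fixed point.
Sat(AF valid) = {0, 2}
5 ∉ Sat(AF valid) = {0, 2}, so the formula does not hold at 5.

No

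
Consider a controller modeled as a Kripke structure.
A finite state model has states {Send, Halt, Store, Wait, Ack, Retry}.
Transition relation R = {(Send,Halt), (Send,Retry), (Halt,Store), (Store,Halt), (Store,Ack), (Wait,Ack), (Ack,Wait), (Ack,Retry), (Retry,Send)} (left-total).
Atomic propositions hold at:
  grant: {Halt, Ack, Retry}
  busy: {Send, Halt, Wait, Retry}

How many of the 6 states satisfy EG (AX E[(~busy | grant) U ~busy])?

2

Sat(~busy) = {Store, Ack}
Sat(~busy | grant) = {Halt, Store, Ack, Retry}
E[(~busy | grant) U ~busy]: least fixpoint, start Z0 = Sat(~busy) = {Store, Ack}, add states in Sat(~busy | grant) with some successor in Z. Z1 = {Halt, Store, Ack}; fixed.
Sat(E[(~busy | grant) U ~busy]) = {Halt, Store, Ack}
Sat(AX E[(~busy | grant) U ~busy]) = {s : every successor in {Halt, Store, Ack}} = {Halt, Store, Wait}
EG (AX E[(~busy | grant) U ~busy]): greatest fixpoint, start Z0 = {Halt, Store, Wait}, keep only states in Sat with some successor in Z. Z1 = {Halt, Store}; fixed.
Sat(EG (AX E[(~busy | grant) U ~busy])) = {Halt, Store}
|Sat(EG (AX E[(~busy | grant) U ~busy]))| = |{Halt, Store}| = 2.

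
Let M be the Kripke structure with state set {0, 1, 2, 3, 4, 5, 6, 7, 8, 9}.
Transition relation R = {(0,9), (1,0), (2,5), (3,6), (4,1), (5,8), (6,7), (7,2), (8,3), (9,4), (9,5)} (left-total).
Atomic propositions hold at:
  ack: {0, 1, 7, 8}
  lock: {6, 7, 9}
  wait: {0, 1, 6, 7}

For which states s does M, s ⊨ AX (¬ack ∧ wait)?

Sat(¬ack) = {2, 3, 4, 5, 6, 9}
Sat(¬ack ∧ wait) = {6}
Sat(AX (¬ack ∧ wait)) = {s : every successor in {6}} = {3}

{3}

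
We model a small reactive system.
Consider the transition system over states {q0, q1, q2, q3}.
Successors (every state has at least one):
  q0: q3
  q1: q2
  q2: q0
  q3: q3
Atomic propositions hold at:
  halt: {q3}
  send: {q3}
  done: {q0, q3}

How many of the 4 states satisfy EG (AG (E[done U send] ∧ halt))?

1

E[done U send]: least fixpoint, start Z0 = Sat(send) = {q3}, add states in Sat(done) with some successor in Z. Z1 = {q0, q3}; fixed.
Sat(E[done U send]) = {q0, q3}
Sat(E[done U send] ∧ halt) = {q3}
AG (E[done U send] ∧ halt): greatest fixpoint, start Z0 = {q3}, keep only states in Sat with every successor in Z. Already a fixed point.
Sat(AG (E[done U send] ∧ halt)) = {q3}
EG (AG (E[done U send] ∧ halt)): greatest fixpoint, start Z0 = {q3}, keep only states in Sat with some successor in Z. Already a fixed point.
Sat(EG (AG (E[done U send] ∧ halt))) = {q3}
|Sat(EG (AG (E[done U send] ∧ halt)))| = |{q3}| = 1.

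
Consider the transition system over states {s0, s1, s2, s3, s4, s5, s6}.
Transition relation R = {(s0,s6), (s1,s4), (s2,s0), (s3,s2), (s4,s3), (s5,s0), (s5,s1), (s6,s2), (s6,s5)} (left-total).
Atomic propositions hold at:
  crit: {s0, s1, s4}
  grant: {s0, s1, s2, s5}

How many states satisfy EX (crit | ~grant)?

5

Sat(~grant) = {s3, s4, s6}
Sat(crit | ~grant) = {s0, s1, s3, s4, s6}
Sat(EX (crit | ~grant)) = {s : some successor in {s0, s1, s3, s4, s6}} = {s0, s1, s2, s4, s5}
|Sat(EX (crit | ~grant))| = |{s0, s1, s2, s4, s5}| = 5.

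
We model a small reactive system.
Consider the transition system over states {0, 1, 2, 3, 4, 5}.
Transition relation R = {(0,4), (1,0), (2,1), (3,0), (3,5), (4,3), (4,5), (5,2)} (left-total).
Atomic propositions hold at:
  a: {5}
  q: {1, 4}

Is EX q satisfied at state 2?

Yes

Sat(EX q) = {s : some successor in {1, 4}} = {0, 2}
2 ∈ Sat(EX q) = {0, 2}, so the formula holds at 2.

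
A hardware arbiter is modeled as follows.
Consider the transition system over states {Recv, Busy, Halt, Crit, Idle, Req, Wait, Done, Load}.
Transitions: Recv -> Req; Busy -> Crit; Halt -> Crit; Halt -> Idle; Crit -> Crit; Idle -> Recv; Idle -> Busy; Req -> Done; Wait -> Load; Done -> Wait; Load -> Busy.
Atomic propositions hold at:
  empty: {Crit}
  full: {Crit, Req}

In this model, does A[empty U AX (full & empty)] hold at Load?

Sat(full & empty) = {Crit}
Sat(AX (full & empty)) = {s : every successor in {Crit}} = {Busy, Crit}
A[empty U AX (full & empty)]: least fixpoint, start Z0 = Sat(AX (full & empty)) = {Busy, Crit}, add states in Sat(empty) with every successor in Z. Already a fixed point.
Sat(A[empty U AX (full & empty)]) = {Busy, Crit}
Load ∉ Sat(A[empty U AX (full & empty)]) = {Busy, Crit}, so the formula does not hold at Load.

No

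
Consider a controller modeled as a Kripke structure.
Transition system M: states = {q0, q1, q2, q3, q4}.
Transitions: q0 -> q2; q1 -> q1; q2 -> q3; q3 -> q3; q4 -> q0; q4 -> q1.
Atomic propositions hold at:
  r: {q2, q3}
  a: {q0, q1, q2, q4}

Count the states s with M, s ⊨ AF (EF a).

EF a: least fixpoint, start Z0 = {q0, q1, q2, q4}, add states with some successor in Z. Already a fixed point.
Sat(EF a) = {q0, q1, q2, q4}
AF (EF a): least fixpoint, start Z0 = {q0, q1, q2, q4}, add states with every successor in Z. Already a fixed point.
Sat(AF (EF a)) = {q0, q1, q2, q4}
|Sat(AF (EF a))| = |{q0, q1, q2, q4}| = 4.

4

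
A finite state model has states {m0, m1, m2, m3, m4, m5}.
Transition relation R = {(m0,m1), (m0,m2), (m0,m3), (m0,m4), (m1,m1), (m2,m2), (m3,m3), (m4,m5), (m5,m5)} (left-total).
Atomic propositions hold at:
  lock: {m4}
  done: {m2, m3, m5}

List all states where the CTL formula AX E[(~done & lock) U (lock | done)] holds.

{m2, m3, m4, m5}

Sat(~done) = {m0, m1, m4}
Sat(~done & lock) = {m4}
Sat(lock | done) = {m2, m3, m4, m5}
E[(~done & lock) U (lock | done)]: least fixpoint, start Z0 = Sat((lock | done)) = {m2, m3, m4, m5}, add states in Sat(~done & lock) with some successor in Z. Already a fixed point.
Sat(E[(~done & lock) U (lock | done)]) = {m2, m3, m4, m5}
Sat(AX E[(~done & lock) U (lock | done)]) = {s : every successor in {m2, m3, m4, m5}} = {m2, m3, m4, m5}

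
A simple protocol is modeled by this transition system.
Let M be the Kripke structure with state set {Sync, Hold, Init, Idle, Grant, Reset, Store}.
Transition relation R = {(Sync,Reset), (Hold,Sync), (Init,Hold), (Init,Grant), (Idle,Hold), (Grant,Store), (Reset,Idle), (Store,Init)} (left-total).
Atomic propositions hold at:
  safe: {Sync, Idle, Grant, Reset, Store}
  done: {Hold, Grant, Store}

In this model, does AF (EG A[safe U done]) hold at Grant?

No

A[safe U done]: least fixpoint, start Z0 = Sat(done) = {Hold, Grant, Store}, add states in Sat(safe) with every successor in Z. Z1 = {Hold, Idle, Grant, Store}; Z2 = {Hold, Idle, Grant, Reset, Store}; Z3 = {Sync, Hold, Idle, Grant, Reset, Store}; fixed.
Sat(A[safe U done]) = {Sync, Hold, Idle, Grant, Reset, Store}
EG A[safe U done]: greatest fixpoint, start Z0 = {Sync, Hold, Idle, Grant, Reset, Store}, keep only states in Sat with some successor in Z. Z1 = {Sync, Hold, Idle, Grant, Reset}; Z2 = {Sync, Hold, Idle, Reset}; fixed.
Sat(EG A[safe U done]) = {Sync, Hold, Idle, Reset}
AF (EG A[safe U done]): least fixpoint, start Z0 = {Sync, Hold, Idle, Reset}, add states with every successor in Z. Already a fixed point.
Sat(AF (EG A[safe U done])) = {Sync, Hold, Idle, Reset}
Grant ∉ Sat(AF (EG A[safe U done])) = {Sync, Hold, Idle, Reset}, so the formula does not hold at Grant.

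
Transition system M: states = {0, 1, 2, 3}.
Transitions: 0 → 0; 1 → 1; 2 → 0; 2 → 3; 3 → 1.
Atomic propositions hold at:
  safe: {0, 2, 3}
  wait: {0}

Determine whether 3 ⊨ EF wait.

No

EF wait: least fixpoint, start Z0 = {0}, add states with some successor in Z. Z1 = {0, 2}; fixed.
Sat(EF wait) = {0, 2}
3 ∉ Sat(EF wait) = {0, 2}, so the formula does not hold at 3.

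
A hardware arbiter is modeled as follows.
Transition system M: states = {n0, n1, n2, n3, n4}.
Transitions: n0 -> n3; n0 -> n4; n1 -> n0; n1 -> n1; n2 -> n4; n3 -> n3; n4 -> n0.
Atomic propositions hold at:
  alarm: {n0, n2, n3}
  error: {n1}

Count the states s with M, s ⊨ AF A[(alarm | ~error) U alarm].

4

Sat(~error) = {n0, n2, n3, n4}
Sat(alarm | ~error) = {n0, n2, n3, n4}
A[(alarm | ~error) U alarm]: least fixpoint, start Z0 = Sat(alarm) = {n0, n2, n3}, add states in Sat(alarm | ~error) with every successor in Z. Z1 = {n0, n2, n3, n4}; fixed.
Sat(A[(alarm | ~error) U alarm]) = {n0, n2, n3, n4}
AF A[(alarm | ~error) U alarm]: least fixpoint, start Z0 = {n0, n2, n3, n4}, add states with every successor in Z. Already a fixed point.
Sat(AF A[(alarm | ~error) U alarm]) = {n0, n2, n3, n4}
|Sat(AF A[(alarm | ~error) U alarm])| = |{n0, n2, n3, n4}| = 4.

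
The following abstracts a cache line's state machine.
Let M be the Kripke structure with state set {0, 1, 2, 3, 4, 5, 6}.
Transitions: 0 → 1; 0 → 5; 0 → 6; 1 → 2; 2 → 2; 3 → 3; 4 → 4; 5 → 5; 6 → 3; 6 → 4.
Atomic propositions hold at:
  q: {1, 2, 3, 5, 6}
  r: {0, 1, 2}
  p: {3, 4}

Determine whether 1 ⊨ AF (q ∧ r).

Sat(q ∧ r) = {1, 2}
AF (q ∧ r): least fixpoint, start Z0 = {1, 2}, add states with every successor in Z. Already a fixed point.
Sat(AF (q ∧ r)) = {1, 2}
1 ∈ Sat(AF (q ∧ r)) = {1, 2}, so the formula holds at 1.

Yes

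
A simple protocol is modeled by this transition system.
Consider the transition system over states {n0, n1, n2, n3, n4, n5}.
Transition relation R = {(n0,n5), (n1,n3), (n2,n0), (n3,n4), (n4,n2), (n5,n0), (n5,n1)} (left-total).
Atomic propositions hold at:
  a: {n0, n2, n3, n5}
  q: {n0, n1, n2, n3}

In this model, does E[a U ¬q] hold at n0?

Yes

Sat(¬q) = {n4, n5}
E[a U ¬q]: least fixpoint, start Z0 = Sat(¬q) = {n4, n5}, add states in Sat(a) with some successor in Z. Z1 = {n0, n3, n4, n5}; Z2 = {n0, n2, n3, n4, n5}; fixed.
Sat(E[a U ¬q]) = {n0, n2, n3, n4, n5}
n0 ∈ Sat(E[a U ¬q]) = {n0, n2, n3, n4, n5}, so the formula holds at n0.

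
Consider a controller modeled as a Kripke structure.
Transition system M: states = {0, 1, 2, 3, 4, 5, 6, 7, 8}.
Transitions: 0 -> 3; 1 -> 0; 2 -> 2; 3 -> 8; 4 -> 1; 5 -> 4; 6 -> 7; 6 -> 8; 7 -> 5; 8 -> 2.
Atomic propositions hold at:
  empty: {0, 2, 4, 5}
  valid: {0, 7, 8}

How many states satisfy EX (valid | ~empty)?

Sat(~empty) = {1, 3, 6, 7, 8}
Sat(valid | ~empty) = {0, 1, 3, 6, 7, 8}
Sat(EX (valid | ~empty)) = {s : some successor in {0, 1, 3, 6, 7, 8}} = {0, 1, 3, 4, 6}
|Sat(EX (valid | ~empty))| = |{0, 1, 3, 4, 6}| = 5.

5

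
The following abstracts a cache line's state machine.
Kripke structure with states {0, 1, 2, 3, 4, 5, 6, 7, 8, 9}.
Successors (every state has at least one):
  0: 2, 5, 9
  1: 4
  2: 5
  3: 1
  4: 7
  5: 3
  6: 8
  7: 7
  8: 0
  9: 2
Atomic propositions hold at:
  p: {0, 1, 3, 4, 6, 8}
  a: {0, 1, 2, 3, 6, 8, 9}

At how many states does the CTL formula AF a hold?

AF a: least fixpoint, start Z0 = {0, 1, 2, 3, 6, 8, 9}, add states with every successor in Z. Z1 = {0, 1, 2, 3, 5, 6, 8, 9}; fixed.
Sat(AF a) = {0, 1, 2, 3, 5, 6, 8, 9}
|Sat(AF a)| = |{0, 1, 2, 3, 5, 6, 8, 9}| = 8.

8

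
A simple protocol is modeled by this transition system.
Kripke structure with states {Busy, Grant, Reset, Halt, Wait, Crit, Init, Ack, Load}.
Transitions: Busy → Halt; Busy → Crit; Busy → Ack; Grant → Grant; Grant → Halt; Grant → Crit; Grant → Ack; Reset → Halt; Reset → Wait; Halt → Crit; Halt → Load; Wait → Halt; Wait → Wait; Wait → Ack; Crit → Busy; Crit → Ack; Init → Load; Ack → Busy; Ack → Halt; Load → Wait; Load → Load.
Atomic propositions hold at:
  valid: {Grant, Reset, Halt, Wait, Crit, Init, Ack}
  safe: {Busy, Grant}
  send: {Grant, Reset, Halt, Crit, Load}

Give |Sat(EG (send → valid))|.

7

Sat(send → valid) = {Busy, Grant, Reset, Halt, Wait, Crit, Init, Ack}
EG (send → valid): greatest fixpoint, start Z0 = {Busy, Grant, Reset, Halt, Wait, Crit, Init, Ack}, keep only states in Sat with some successor in Z. Z1 = {Busy, Grant, Reset, Halt, Wait, Crit, Ack}; fixed.
Sat(EG (send → valid)) = {Busy, Grant, Reset, Halt, Wait, Crit, Ack}
|Sat(EG (send → valid))| = |{Busy, Grant, Reset, Halt, Wait, Crit, Ack}| = 7.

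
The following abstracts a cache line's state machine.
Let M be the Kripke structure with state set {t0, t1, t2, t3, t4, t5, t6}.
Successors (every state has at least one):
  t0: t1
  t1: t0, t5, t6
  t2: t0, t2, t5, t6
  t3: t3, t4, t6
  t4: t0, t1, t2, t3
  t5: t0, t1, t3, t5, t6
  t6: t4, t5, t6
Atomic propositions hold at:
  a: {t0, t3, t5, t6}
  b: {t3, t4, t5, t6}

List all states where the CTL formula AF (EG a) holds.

EG a: greatest fixpoint, start Z0 = {t0, t3, t5, t6}, keep only states in Sat with some successor in Z. Z1 = {t3, t5, t6}; fixed.
Sat(EG a) = {t3, t5, t6}
AF (EG a): least fixpoint, start Z0 = {t3, t5, t6}, add states with every successor in Z. Already a fixed point.
Sat(AF (EG a)) = {t3, t5, t6}

{t3, t5, t6}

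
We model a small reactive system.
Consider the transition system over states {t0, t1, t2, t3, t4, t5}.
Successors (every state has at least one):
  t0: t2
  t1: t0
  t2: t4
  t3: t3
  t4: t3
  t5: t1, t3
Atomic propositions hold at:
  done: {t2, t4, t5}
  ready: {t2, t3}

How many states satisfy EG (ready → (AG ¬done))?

3

Sat(¬done) = {t0, t1, t3}
AG ¬done: greatest fixpoint, start Z0 = {t0, t1, t3}, keep only states in Sat with every successor in Z. Z1 = {t1, t3}; Z2 = {t3}; fixed.
Sat(AG ¬done) = {t3}
Sat(ready → (AG ¬done)) = {t0, t1, t3, t4, t5}
EG (ready → (AG ¬done)): greatest fixpoint, start Z0 = {t0, t1, t3, t4, t5}, keep only states in Sat with some successor in Z. Z1 = {t1, t3, t4, t5}; Z2 = {t3, t4, t5}; fixed.
Sat(EG (ready → (AG ¬done))) = {t3, t4, t5}
|Sat(EG (ready → (AG ¬done)))| = |{t3, t4, t5}| = 3.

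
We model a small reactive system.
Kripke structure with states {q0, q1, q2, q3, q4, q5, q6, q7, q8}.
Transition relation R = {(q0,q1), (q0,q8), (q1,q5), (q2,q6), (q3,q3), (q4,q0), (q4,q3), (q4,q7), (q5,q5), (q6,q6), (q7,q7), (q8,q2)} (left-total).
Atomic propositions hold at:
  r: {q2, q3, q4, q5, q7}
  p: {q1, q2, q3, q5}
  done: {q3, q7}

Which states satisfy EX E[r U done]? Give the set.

E[r U done]: least fixpoint, start Z0 = Sat(done) = {q3, q7}, add states in Sat(r) with some successor in Z. Z1 = {q3, q4, q7}; fixed.
Sat(E[r U done]) = {q3, q4, q7}
Sat(EX E[r U done]) = {s : some successor in {q3, q4, q7}} = {q3, q4, q7}

{q3, q4, q7}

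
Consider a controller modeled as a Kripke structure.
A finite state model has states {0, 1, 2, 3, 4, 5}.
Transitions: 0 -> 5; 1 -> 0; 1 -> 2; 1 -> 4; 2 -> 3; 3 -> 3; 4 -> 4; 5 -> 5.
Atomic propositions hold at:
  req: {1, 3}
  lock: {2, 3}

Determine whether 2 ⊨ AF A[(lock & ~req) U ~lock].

No

Sat(~req) = {0, 2, 4, 5}
Sat(lock & ~req) = {2}
Sat(~lock) = {0, 1, 4, 5}
A[(lock & ~req) U ~lock]: least fixpoint, start Z0 = Sat(~lock) = {0, 1, 4, 5}, add states in Sat(lock & ~req) with every successor in Z. Already a fixed point.
Sat(A[(lock & ~req) U ~lock]) = {0, 1, 4, 5}
AF A[(lock & ~req) U ~lock]: least fixpoint, start Z0 = {0, 1, 4, 5}, add states with every successor in Z. Already a fixed point.
Sat(AF A[(lock & ~req) U ~lock]) = {0, 1, 4, 5}
2 ∉ Sat(AF A[(lock & ~req) U ~lock]) = {0, 1, 4, 5}, so the formula does not hold at 2.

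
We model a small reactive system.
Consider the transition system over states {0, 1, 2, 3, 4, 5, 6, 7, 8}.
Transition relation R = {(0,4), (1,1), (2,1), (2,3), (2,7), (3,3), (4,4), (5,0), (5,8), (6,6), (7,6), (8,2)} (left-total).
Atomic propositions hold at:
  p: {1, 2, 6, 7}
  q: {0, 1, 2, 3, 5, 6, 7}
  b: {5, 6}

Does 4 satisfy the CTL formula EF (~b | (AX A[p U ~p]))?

Sat(~b) = {0, 1, 2, 3, 4, 7, 8}
Sat(~p) = {0, 3, 4, 5, 8}
A[p U ~p]: least fixpoint, start Z0 = Sat(~p) = {0, 3, 4, 5, 8}, add states in Sat(p) with every successor in Z. Already a fixed point.
Sat(A[p U ~p]) = {0, 3, 4, 5, 8}
Sat(AX A[p U ~p]) = {s : every successor in {0, 3, 4, 5, 8}} = {0, 3, 4, 5}
Sat(~b | (AX A[p U ~p])) = {0, 1, 2, 3, 4, 5, 7, 8}
EF (~b | (AX A[p U ~p])): least fixpoint, start Z0 = {0, 1, 2, 3, 4, 5, 7, 8}, add states with some successor in Z. Already a fixed point.
Sat(EF (~b | (AX A[p U ~p]))) = {0, 1, 2, 3, 4, 5, 7, 8}
4 ∈ Sat(EF (~b | (AX A[p U ~p]))) = {0, 1, 2, 3, 4, 5, 7, 8}, so the formula holds at 4.

Yes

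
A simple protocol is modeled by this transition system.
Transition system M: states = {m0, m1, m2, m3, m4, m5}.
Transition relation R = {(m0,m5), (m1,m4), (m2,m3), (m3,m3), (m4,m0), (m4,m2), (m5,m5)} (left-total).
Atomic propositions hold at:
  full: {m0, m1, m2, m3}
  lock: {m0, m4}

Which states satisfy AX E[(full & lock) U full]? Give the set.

{m2, m3, m4}

Sat(full & lock) = {m0}
E[(full & lock) U full]: least fixpoint, start Z0 = Sat(full) = {m0, m1, m2, m3}, add states in Sat(full & lock) with some successor in Z. Already a fixed point.
Sat(E[(full & lock) U full]) = {m0, m1, m2, m3}
Sat(AX E[(full & lock) U full]) = {s : every successor in {m0, m1, m2, m3}} = {m2, m3, m4}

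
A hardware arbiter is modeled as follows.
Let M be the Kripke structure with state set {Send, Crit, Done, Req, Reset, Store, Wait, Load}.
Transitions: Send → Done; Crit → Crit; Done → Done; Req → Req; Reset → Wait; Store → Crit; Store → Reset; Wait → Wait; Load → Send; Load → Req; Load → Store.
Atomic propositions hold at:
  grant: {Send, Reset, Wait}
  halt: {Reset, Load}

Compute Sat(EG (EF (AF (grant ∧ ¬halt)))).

{Reset, Store, Wait, Load}

Sat(¬halt) = {Send, Crit, Done, Req, Store, Wait}
Sat(grant ∧ ¬halt) = {Send, Wait}
AF (grant ∧ ¬halt): least fixpoint, start Z0 = {Send, Wait}, add states with every successor in Z. Z1 = {Send, Reset, Wait}; fixed.
Sat(AF (grant ∧ ¬halt)) = {Send, Reset, Wait}
EF (AF (grant ∧ ¬halt)): least fixpoint, start Z0 = {Send, Reset, Wait}, add states with some successor in Z. Z1 = {Send, Reset, Store, Wait, Load}; fixed.
Sat(EF (AF (grant ∧ ¬halt))) = {Send, Reset, Store, Wait, Load}
EG (EF (AF (grant ∧ ¬halt))): greatest fixpoint, start Z0 = {Send, Reset, Store, Wait, Load}, keep only states in Sat with some successor in Z. Z1 = {Reset, Store, Wait, Load}; fixed.
Sat(EG (EF (AF (grant ∧ ¬halt)))) = {Reset, Store, Wait, Load}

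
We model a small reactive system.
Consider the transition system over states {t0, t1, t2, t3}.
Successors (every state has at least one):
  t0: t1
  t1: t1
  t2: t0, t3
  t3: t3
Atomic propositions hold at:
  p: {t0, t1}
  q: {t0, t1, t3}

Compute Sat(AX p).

Sat(AX p) = {s : every successor in {t0, t1}} = {t0, t1}

{t0, t1}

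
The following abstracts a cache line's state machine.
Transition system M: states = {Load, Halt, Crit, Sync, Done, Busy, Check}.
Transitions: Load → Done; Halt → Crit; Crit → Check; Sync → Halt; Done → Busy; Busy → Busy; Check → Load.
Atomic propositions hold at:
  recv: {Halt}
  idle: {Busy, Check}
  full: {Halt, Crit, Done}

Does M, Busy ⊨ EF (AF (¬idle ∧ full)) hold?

No

Sat(¬idle) = {Load, Halt, Crit, Sync, Done}
Sat(¬idle ∧ full) = {Halt, Crit, Done}
AF (¬idle ∧ full): least fixpoint, start Z0 = {Halt, Crit, Done}, add states with every successor in Z. Z1 = {Load, Halt, Crit, Sync, Done}; Z2 = {Load, Halt, Crit, Sync, Done, Check}; fixed.
Sat(AF (¬idle ∧ full)) = {Load, Halt, Crit, Sync, Done, Check}
EF (AF (¬idle ∧ full)): least fixpoint, start Z0 = {Load, Halt, Crit, Sync, Done, Check}, add states with some successor in Z. Already a fixed point.
Sat(EF (AF (¬idle ∧ full))) = {Load, Halt, Crit, Sync, Done, Check}
Busy ∉ Sat(EF (AF (¬idle ∧ full))) = {Load, Halt, Crit, Sync, Done, Check}, so the formula does not hold at Busy.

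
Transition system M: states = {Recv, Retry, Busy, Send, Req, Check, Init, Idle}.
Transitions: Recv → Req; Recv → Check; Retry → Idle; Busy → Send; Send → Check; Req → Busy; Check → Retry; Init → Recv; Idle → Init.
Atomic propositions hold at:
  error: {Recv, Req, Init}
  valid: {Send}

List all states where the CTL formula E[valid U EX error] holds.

{Recv, Init, Idle}

Sat(EX error) = {s : some successor in {Recv, Req, Init}} = {Recv, Init, Idle}
E[valid U EX error]: least fixpoint, start Z0 = Sat(EX error) = {Recv, Init, Idle}, add states in Sat(valid) with some successor in Z. Already a fixed point.
Sat(E[valid U EX error]) = {Recv, Init, Idle}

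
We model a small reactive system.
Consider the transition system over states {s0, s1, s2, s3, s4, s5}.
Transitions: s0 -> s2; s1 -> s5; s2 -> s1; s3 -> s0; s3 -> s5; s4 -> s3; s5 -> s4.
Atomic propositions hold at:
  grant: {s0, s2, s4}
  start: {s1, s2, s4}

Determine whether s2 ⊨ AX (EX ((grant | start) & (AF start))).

No

Sat(grant | start) = {s0, s1, s2, s4}
AF start: least fixpoint, start Z0 = {s1, s2, s4}, add states with every successor in Z. Z1 = {s0, s1, s2, s4, s5}; Z2 = {s0, s1, s2, s3, s4, s5}; fixed.
Sat(AF start) = {s0, s1, s2, s3, s4, s5}
Sat((grant | start) & (AF start)) = {s0, s1, s2, s4}
Sat(EX ((grant | start) & (AF start))) = {s : some successor in {s0, s1, s2, s4}} = {s0, s2, s3, s5}
Sat(AX (EX ((grant | start) & (AF start)))) = {s : every successor in {s0, s2, s3, s5}} = {s0, s1, s3, s4}
s2 ∉ Sat(AX (EX ((grant | start) & (AF start)))) = {s0, s1, s3, s4}, so the formula does not hold at s2.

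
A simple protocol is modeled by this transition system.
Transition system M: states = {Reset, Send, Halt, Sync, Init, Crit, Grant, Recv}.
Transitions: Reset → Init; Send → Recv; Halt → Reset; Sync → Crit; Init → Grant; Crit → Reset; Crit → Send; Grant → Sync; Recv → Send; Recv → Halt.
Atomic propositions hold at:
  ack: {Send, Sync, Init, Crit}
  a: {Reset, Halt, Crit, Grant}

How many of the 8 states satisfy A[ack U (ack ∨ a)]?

Sat(ack ∨ a) = {Reset, Send, Halt, Sync, Init, Crit, Grant}
A[ack U (ack ∨ a)]: least fixpoint, start Z0 = Sat((ack ∨ a)) = {Reset, Send, Halt, Sync, Init, Crit, Grant}, add states in Sat(ack) with every successor in Z. Already a fixed point.
Sat(A[ack U (ack ∨ a)]) = {Reset, Send, Halt, Sync, Init, Crit, Grant}
|Sat(A[ack U (ack ∨ a)])| = |{Reset, Send, Halt, Sync, Init, Crit, Grant}| = 7.

7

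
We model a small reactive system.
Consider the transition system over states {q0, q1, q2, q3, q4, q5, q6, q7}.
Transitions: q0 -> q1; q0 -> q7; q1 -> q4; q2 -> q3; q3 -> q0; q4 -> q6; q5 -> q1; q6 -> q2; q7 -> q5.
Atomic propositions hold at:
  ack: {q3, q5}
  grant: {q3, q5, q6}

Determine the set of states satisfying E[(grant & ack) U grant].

{q3, q5, q6}

Sat(grant & ack) = {q3, q5}
E[(grant & ack) U grant]: least fixpoint, start Z0 = Sat(grant) = {q3, q5, q6}, add states in Sat(grant & ack) with some successor in Z. Already a fixed point.
Sat(E[(grant & ack) U grant]) = {q3, q5, q6}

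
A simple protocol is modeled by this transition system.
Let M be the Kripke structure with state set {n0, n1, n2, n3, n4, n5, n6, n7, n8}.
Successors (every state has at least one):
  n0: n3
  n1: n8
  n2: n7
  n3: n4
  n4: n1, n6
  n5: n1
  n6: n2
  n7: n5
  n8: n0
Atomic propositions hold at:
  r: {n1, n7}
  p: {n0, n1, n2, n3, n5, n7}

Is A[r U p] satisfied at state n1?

Yes

A[r U p]: least fixpoint, start Z0 = Sat(p) = {n0, n1, n2, n3, n5, n7}, add states in Sat(r) with every successor in Z. Already a fixed point.
Sat(A[r U p]) = {n0, n1, n2, n3, n5, n7}
n1 ∈ Sat(A[r U p]) = {n0, n1, n2, n3, n5, n7}, so the formula holds at n1.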